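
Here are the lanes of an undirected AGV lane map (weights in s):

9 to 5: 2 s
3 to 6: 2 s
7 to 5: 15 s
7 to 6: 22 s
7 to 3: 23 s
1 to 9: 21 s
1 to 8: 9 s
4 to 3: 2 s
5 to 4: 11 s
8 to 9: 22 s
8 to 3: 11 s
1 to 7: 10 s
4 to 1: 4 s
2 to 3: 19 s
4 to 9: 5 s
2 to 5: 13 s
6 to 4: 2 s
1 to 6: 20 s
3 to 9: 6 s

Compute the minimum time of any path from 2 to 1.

24 s

Running Dijkstra from 2:
2: 0
5: 13  (via 2)
9: 15  (via 5)
3: 19  (via 2)
4: 20  (via 9)
6: 21  (via 3)
1: 24  (via 4)
Shortest route: 2 → 5 → 9 → 4 → 1 = 24 s.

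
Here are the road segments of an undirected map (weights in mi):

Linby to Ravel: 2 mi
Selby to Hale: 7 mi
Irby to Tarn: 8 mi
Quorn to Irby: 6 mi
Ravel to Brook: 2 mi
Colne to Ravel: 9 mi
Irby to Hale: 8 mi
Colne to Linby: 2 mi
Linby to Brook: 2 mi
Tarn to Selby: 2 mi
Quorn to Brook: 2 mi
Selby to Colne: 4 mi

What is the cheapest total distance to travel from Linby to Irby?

Running Dijkstra from Linby:
Linby: 0
Ravel: 2  (via Linby)
Brook: 2  (via Linby)
Colne: 2  (via Linby)
Quorn: 4  (via Brook)
Selby: 6  (via Colne)
Tarn: 8  (via Selby)
Irby: 10  (via Quorn)
Shortest route: Linby–Brook–Quorn–Irby = 10 mi.

10 mi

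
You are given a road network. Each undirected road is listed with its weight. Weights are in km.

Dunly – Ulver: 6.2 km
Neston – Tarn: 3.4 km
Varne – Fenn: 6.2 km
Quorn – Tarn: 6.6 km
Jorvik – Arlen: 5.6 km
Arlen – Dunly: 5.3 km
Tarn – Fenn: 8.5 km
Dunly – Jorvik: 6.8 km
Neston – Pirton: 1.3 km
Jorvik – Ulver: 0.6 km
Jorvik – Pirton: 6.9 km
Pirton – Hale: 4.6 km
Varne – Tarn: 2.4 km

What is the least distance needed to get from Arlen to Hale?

17.1 km

Settle nodes by increasing distance from Arlen:
Arlen: 0
Dunly: 5.3  (via Arlen)
Jorvik: 5.6  (via Arlen)
Ulver: 6.2  (via Jorvik)
Pirton: 12.5  (via Jorvik)
Neston: 13.8  (via Pirton)
Hale: 17.1  (via Pirton)
Shortest route: Arlen–Jorvik–Pirton–Hale = 17.1 km.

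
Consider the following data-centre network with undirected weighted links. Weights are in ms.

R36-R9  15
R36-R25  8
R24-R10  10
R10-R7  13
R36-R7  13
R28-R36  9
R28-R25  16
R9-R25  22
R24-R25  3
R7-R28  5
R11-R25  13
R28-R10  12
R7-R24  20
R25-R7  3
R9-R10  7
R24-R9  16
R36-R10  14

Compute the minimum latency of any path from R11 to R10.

Candidate routes:
R11 - R25 - R24 - R10: 13+3+10 = 26
R11 - R25 - R36 - R10: 13+8+14 = 35
R11 - R25 - R7 - R28 - R10: 13+3+5+12 = 33
R11 - R25 - R7 - R10: 13+3+13 = 29
The minimum is 26 ms via R11 - R25 - R24 - R10.

26 ms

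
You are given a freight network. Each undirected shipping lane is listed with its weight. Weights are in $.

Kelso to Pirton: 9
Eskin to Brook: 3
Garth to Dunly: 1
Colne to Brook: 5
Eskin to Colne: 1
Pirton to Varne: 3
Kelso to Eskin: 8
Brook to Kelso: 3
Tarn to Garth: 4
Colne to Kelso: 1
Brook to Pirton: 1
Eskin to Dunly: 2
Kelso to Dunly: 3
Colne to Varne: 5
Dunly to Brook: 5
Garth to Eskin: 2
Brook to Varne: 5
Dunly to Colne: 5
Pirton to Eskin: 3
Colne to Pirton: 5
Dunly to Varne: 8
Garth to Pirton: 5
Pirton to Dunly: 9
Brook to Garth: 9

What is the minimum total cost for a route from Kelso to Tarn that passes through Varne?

$18

Best Kelso to Varne: Kelso–Colne–Varne costing 6
Shortest Varne→Tarn: Varne–Pirton–Garth–Tarn = 12
Total via Varne: 6 + 12 = $18.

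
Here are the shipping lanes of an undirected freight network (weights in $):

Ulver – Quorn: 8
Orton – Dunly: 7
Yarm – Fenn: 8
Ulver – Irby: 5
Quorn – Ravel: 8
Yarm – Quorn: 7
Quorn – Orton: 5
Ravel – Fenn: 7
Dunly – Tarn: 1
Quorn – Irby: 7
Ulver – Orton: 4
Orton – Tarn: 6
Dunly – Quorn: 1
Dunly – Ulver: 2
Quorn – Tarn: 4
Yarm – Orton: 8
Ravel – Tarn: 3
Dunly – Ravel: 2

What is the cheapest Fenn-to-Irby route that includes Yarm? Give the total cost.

Shortest Fenn→Yarm: Fenn–Yarm = 8
Shortest Yarm→Irby: Yarm–Quorn–Irby = 14
Total via Yarm: 8 + 14 = $22.

$22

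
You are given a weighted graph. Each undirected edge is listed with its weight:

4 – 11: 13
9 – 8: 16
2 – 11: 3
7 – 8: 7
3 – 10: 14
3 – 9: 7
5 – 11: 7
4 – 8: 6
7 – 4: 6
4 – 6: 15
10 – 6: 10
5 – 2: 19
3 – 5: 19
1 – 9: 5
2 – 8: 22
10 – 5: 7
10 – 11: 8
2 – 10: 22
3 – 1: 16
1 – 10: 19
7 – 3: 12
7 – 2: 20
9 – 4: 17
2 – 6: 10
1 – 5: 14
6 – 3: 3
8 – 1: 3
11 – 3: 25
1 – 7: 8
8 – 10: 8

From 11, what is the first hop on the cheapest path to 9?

Compare a few routes:
11 - 10 - 8 - 1 - 9: 8+8+3+5 = 24
11 - 2 - 6 - 3 - 9: 3+10+3+7 = 23
Cheapest is 11 - 2 - 6 - 3 - 9 at 23.
So from 11 the first move is to 2.

2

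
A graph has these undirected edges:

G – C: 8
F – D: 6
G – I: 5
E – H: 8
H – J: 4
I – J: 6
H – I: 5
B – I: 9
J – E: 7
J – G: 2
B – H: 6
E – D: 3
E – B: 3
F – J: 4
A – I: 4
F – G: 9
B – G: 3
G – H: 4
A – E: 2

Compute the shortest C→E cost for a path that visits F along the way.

Shortest C→F: C–G–J–F = 14
Best F to E: F–D–E costing 9
Total via F: 14 + 9 = 23.

23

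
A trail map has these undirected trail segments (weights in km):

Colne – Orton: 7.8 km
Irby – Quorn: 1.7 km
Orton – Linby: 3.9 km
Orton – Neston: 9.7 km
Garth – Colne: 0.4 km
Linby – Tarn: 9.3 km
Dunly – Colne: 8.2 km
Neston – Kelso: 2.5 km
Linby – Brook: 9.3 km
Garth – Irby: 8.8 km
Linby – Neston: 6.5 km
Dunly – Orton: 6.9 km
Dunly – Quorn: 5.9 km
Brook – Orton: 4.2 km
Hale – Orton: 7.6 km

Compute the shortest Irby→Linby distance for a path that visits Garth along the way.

20.9 km

Best Irby to Garth: Irby → Garth costing 8.8
Shortest Garth→Linby: Garth → Colne → Orton → Linby = 12.1
Total via Garth: 8.8 + 12.1 = 20.9 km.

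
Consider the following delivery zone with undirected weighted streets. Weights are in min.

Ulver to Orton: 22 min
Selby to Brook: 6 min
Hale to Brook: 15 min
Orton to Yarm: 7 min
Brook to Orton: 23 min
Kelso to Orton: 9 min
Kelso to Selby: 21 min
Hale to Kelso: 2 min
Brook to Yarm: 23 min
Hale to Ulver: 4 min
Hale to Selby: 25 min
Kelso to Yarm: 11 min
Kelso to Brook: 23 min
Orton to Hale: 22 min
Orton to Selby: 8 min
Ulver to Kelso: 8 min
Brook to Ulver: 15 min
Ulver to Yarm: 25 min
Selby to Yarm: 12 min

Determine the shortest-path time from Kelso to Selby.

17 min

Settle nodes by increasing distance from Kelso:
Kelso: 0
Hale: 2  (via Kelso)
Ulver: 6  (via Hale)
Orton: 9  (via Kelso)
Yarm: 11  (via Kelso)
Brook: 17  (via Hale)
Selby: 17  (via Orton)
Shortest route: Kelso → Orton → Selby = 17 min.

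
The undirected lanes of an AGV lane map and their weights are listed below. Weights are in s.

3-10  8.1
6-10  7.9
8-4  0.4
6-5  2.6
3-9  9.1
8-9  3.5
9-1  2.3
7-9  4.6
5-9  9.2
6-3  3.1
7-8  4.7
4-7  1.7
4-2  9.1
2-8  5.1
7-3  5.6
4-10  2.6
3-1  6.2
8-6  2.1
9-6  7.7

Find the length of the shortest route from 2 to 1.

Candidate routes:
2 → 8 → 9 → 1: 5.1+3.5+2.3 = 10.9
2 → 8 → 4 → 7 → 9 → 1: 5.1+0.4+1.7+4.6+2.3 = 14.1
2 → 4 → 8 → 9 → 1: 9.1+0.4+3.5+2.3 = 15.3
Cheapest is 2 → 8 → 9 → 1 at 10.9 s.

10.9 s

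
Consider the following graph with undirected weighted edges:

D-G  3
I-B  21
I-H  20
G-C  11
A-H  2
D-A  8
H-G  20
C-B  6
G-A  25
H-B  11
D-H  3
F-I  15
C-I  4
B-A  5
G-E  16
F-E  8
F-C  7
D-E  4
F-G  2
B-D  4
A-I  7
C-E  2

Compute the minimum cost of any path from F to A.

10

Settle nodes by increasing distance from F:
F: 0
G: 2  (via F)
D: 5  (via G)
C: 7  (via F)
E: 8  (via F)
H: 8  (via D)
B: 9  (via D)
A: 10  (via H)
Shortest route: F → G → D → H → A = 10.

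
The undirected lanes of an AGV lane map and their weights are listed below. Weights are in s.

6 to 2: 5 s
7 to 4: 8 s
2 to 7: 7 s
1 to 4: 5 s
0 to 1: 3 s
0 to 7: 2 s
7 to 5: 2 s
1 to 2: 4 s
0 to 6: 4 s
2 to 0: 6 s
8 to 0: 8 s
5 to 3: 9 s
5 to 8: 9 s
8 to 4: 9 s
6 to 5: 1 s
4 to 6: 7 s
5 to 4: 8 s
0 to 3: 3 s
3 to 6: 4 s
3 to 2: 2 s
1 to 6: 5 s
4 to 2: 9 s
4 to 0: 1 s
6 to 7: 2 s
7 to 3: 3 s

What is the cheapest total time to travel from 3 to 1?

6 s

Shortest distances from 3:
3: 0
2: 2  (via 3)
0: 3  (via 3)
7: 3  (via 3)
4: 4  (via 0)
6: 4  (via 3)
5: 5  (via 7)
1: 6  (via 2)
Shortest route: 3 → 2 → 1 = 6 s.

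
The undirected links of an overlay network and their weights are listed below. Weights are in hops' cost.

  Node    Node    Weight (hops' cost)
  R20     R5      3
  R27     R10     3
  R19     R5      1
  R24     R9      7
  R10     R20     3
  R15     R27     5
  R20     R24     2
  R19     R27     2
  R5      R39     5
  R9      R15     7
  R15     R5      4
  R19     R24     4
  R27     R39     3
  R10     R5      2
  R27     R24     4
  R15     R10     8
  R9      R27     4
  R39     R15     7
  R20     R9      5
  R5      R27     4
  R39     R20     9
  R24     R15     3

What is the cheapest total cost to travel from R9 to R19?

6 hops' cost

Settle nodes by increasing distance from R9:
R9: 0
R27: 4  (via R9)
R20: 5  (via R9)
R19: 6  (via R27)
Shortest route: R9 → R27 → R19 = 6 hops' cost.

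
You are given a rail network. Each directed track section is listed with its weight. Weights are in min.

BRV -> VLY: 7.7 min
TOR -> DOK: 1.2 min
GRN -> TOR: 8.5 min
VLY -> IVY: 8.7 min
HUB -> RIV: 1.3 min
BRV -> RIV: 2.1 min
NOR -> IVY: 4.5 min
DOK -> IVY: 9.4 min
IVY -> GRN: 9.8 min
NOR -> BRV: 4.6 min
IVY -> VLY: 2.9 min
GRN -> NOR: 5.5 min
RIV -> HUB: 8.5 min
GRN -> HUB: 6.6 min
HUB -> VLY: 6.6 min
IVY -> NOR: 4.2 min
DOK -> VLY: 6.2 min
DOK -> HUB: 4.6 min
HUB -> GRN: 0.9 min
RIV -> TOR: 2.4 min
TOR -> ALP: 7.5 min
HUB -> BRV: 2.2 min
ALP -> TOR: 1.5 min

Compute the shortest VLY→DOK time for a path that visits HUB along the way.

Shortest VLY→HUB: VLY → IVY → GRN → HUB = 25.1
Shortest HUB→DOK: HUB → RIV → TOR → DOK = 4.9
Total via HUB: 25.1 + 4.9 = 30 min.

30 min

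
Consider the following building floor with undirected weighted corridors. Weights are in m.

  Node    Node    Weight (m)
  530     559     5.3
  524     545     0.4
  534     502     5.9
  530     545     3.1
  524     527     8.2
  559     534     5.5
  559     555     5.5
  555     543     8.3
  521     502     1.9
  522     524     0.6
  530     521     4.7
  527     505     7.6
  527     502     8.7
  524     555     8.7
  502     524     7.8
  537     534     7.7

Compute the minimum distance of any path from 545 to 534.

13.9 m

Candidate routes:
545–524–502–534: 0.4+7.8+5.9 = 14.1
545–530–521–502–534: 3.1+4.7+1.9+5.9 = 15.6
545–530–559–534: 3.1+5.3+5.5 = 13.9
545–524–555–559–534: 0.4+8.7+5.5+5.5 = 20.1
The minimum is 13.9 m via 545–530–559–534.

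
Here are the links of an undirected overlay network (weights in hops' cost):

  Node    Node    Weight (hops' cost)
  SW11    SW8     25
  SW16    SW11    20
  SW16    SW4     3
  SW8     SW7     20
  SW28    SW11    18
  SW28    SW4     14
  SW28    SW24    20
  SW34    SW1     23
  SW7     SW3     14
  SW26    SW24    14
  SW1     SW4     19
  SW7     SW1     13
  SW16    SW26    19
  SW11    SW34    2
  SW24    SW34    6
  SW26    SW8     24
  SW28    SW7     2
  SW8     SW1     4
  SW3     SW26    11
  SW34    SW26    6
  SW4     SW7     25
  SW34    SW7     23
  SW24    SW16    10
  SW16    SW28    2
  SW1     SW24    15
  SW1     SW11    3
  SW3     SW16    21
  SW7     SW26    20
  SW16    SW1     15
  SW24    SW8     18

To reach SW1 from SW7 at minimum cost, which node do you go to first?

Compare a few routes:
SW7–SW8–SW1: 20+4 = 24
SW7–SW1: 13 = 13
SW7–SW28–SW11–SW1: 2+18+3 = 23
SW7–SW28–SW16–SW1: 2+2+15 = 19
The minimum is 13 hops' cost via SW7–SW1.
So from SW7 the first move is to SW1.

SW1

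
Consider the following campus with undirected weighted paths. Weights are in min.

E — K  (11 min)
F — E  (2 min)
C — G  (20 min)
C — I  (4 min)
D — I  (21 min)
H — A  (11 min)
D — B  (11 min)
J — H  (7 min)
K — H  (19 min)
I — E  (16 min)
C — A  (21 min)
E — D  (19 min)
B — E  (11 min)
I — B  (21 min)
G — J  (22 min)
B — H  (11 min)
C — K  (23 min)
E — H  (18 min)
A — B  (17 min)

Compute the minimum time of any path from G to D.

Settle nodes by increasing distance from G:
G: 0
C: 20  (via G)
J: 22  (via G)
I: 24  (via C)
H: 29  (via J)
A: 40  (via H)
B: 40  (via H)
E: 40  (via I)
F: 42  (via E)
K: 43  (via C)
D: 45  (via I)
Shortest route: G–C–I–D = 45 min.

45 min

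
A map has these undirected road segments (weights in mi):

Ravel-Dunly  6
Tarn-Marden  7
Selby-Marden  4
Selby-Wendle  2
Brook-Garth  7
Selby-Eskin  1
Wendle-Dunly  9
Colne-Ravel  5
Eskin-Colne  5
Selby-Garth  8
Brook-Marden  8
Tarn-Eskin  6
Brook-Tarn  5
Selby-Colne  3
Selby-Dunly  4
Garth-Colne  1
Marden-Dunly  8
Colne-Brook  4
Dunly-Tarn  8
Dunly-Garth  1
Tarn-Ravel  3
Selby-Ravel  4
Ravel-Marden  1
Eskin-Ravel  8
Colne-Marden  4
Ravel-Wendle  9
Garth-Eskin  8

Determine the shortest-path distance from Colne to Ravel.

Compare a few routes:
Colne - Selby - Ravel: 3+4 = 7
Colne - Ravel: 5 = 5
Colne - Garth - Dunly - Ravel: 1+1+6 = 8
The minimum is 5 mi via Colne - Ravel.

5 mi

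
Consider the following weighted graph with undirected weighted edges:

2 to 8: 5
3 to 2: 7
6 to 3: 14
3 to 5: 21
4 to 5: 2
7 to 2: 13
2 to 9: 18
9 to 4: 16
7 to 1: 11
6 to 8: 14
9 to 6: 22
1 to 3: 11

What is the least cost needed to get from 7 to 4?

Settle nodes by increasing distance from 7:
7: 0
1: 11  (via 7)
2: 13  (via 7)
8: 18  (via 2)
3: 20  (via 2)
9: 31  (via 2)
6: 32  (via 8)
5: 41  (via 3)
4: 43  (via 5)
Shortest route: 7 → 2 → 3 → 5 → 4 = 43.

43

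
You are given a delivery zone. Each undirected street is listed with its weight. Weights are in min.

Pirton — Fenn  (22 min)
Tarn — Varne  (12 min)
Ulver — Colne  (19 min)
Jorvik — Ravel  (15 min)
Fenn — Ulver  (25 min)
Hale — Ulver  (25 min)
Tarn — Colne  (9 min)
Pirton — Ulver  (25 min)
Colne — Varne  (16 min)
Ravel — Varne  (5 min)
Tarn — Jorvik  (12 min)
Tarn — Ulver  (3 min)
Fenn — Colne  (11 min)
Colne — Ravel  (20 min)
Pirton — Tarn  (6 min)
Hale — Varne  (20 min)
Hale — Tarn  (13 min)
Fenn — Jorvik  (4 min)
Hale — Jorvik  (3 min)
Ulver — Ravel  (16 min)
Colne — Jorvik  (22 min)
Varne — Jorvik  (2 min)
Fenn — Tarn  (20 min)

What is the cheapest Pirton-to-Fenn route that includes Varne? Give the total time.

Shortest Pirton→Varne: Pirton–Tarn–Varne = 18
Shortest Varne→Fenn: Varne–Jorvik–Fenn = 6
Total via Varne: 18 + 6 = 24 min.

24 min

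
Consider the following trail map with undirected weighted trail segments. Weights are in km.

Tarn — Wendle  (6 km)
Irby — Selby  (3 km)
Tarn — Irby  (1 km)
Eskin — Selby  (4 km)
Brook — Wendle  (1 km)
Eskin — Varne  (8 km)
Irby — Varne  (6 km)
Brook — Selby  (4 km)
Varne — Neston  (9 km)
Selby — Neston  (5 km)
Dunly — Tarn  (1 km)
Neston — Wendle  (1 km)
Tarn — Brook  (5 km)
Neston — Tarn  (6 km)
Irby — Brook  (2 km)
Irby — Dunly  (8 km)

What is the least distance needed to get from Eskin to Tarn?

Settle nodes by increasing distance from Eskin:
Eskin: 0
Selby: 4  (via Eskin)
Irby: 7  (via Selby)
Tarn: 8  (via Irby)
Shortest route: Eskin → Selby → Irby → Tarn = 8 km.

8 km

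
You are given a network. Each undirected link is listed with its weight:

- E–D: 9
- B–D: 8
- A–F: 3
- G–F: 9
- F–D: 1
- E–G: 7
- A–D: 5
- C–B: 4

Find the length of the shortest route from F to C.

13

Running Dijkstra from F:
F: 0
D: 1  (via F)
A: 3  (via F)
B: 9  (via D)
G: 9  (via F)
E: 10  (via D)
C: 13  (via B)
Shortest route: F–D–B–C = 13.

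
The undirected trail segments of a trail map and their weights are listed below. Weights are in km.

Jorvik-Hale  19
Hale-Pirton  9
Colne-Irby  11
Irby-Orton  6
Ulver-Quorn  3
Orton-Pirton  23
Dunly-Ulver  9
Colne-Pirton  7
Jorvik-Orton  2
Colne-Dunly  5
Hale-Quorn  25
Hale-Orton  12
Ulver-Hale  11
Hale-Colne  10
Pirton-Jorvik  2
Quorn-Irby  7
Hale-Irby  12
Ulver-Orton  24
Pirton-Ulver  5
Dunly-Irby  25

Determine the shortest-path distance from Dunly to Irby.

Candidate routes:
Dunly → Colne → Irby: 5+11 = 16
Dunly → Ulver → Quorn → Irby: 9+3+7 = 19
The minimum is 16 km via Dunly → Colne → Irby.

16 km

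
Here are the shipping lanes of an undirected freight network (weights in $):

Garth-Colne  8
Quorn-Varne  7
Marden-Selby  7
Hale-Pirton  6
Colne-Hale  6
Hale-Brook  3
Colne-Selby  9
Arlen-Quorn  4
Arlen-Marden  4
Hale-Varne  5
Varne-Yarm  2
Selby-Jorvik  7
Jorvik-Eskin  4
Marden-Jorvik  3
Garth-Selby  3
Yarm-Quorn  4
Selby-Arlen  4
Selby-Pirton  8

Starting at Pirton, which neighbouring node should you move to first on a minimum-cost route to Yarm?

Hale

Candidate routes:
Pirton - Hale - Varne - Yarm: 6+5+2 = 13
Pirton - Selby - Arlen - Quorn - Yarm: 8+4+4+4 = 20
Pirton - Hale - Varne - Quorn - Yarm: 6+5+7+4 = 22
The minimum is $13 via Pirton - Hale - Varne - Yarm.
So from Pirton the first move is to Hale.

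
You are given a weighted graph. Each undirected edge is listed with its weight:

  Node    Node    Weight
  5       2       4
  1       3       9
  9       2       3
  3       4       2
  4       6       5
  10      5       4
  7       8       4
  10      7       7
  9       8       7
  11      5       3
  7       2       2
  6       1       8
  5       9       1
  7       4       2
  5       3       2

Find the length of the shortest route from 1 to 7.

13

Shortest distances from 1:
1: 0
6: 8  (via 1)
3: 9  (via 1)
4: 11  (via 3)
5: 11  (via 3)
9: 12  (via 5)
7: 13  (via 4)
Shortest route: 1 → 3 → 4 → 7 = 13.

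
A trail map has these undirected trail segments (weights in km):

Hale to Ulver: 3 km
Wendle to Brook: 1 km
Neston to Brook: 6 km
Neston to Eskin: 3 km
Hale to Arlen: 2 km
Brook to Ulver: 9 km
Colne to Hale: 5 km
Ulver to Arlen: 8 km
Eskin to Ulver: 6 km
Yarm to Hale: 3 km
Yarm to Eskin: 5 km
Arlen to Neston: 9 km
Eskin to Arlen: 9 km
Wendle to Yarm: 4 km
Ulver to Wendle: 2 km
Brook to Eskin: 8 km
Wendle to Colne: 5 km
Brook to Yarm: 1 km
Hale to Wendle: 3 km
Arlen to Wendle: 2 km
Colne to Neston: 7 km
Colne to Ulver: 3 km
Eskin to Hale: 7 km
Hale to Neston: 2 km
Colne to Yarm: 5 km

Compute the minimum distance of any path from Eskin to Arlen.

Running Dijkstra from Eskin:
Eskin: 0
Neston: 3  (via Eskin)
Yarm: 5  (via Eskin)
Hale: 5  (via Neston)
Ulver: 6  (via Eskin)
Brook: 6  (via Yarm)
Wendle: 7  (via Brook)
Arlen: 7  (via Hale)
Shortest route: Eskin–Neston–Hale–Arlen = 7 km.

7 km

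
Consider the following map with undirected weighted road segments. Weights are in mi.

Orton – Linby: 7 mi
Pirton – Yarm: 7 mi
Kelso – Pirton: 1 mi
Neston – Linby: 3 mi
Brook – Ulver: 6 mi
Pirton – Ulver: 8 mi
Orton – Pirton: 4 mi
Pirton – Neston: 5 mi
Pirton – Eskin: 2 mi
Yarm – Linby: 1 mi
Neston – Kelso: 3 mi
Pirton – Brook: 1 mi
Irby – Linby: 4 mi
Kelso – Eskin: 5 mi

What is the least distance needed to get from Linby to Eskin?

9 mi

Compare a few routes:
Linby–Neston–Pirton–Eskin: 3+5+2 = 10
Linby–Neston–Kelso–Pirton–Eskin: 3+3+1+2 = 9
The minimum is 9 mi via Linby–Neston–Kelso–Pirton–Eskin.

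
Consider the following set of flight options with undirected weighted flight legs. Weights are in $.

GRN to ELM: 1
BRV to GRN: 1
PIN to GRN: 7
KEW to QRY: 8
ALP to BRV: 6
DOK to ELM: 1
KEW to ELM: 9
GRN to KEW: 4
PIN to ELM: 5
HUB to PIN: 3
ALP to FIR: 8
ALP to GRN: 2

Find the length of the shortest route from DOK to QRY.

Settle nodes by increasing distance from DOK:
DOK: 0
ELM: 1  (via DOK)
GRN: 2  (via ELM)
BRV: 3  (via GRN)
ALP: 4  (via GRN)
KEW: 6  (via GRN)
PIN: 6  (via ELM)
HUB: 9  (via PIN)
FIR: 12  (via ALP)
QRY: 14  (via KEW)
Shortest route: DOK → ELM → GRN → KEW → QRY = $14.

$14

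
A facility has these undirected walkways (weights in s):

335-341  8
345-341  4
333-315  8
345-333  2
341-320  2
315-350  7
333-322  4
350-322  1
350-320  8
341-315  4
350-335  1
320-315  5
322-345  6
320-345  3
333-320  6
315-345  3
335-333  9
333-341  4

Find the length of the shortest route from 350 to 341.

9 s

Compare a few routes:
350 - 320 - 341: 8+2 = 10
350 - 335 - 341: 1+8 = 9
The minimum is 9 s via 350 - 335 - 341.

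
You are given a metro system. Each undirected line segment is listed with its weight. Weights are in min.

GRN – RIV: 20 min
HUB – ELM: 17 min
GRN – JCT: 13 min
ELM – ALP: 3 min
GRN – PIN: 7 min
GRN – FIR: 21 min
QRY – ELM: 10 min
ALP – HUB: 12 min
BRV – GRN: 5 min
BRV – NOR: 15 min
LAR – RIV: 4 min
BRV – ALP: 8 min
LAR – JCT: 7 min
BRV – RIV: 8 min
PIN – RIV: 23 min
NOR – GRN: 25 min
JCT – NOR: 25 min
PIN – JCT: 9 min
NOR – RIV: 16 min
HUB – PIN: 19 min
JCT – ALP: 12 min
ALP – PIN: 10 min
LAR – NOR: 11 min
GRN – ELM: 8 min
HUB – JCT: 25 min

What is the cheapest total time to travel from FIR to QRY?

39 min

Settle nodes by increasing distance from FIR:
FIR: 0
GRN: 21  (via FIR)
BRV: 26  (via GRN)
PIN: 28  (via GRN)
ELM: 29  (via GRN)
ALP: 32  (via ELM)
JCT: 34  (via GRN)
RIV: 34  (via BRV)
LAR: 38  (via RIV)
QRY: 39  (via ELM)
Shortest route: FIR–GRN–ELM–QRY = 39 min.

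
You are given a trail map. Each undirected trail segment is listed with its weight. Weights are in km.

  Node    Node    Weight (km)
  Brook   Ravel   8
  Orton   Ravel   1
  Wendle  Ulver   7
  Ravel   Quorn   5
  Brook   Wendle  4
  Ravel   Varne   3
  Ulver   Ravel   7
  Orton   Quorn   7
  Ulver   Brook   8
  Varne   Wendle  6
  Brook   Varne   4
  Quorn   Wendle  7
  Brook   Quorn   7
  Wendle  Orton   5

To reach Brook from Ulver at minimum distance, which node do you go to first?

Compare a few routes:
Ulver–Ravel–Varne–Brook: 7+3+4 = 14
Ulver–Brook: 8 = 8
Ulver–Wendle–Brook: 7+4 = 11
Ulver–Ravel–Brook: 7+8 = 15
The minimum is 8 km via Ulver–Brook.
So from Ulver the first move is to Brook.

Brook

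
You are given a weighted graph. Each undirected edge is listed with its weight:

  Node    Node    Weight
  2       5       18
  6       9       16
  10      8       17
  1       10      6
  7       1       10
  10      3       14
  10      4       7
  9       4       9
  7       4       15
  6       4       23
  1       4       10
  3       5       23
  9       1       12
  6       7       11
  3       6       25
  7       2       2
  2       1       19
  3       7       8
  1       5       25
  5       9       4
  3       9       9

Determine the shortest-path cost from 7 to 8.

33

Shortest distances from 7:
7: 0
2: 2  (via 7)
3: 8  (via 7)
1: 10  (via 7)
6: 11  (via 7)
4: 15  (via 7)
10: 16  (via 1)
9: 17  (via 3)
5: 20  (via 2)
8: 33  (via 10)
Shortest route: 7 → 1 → 10 → 8 = 33.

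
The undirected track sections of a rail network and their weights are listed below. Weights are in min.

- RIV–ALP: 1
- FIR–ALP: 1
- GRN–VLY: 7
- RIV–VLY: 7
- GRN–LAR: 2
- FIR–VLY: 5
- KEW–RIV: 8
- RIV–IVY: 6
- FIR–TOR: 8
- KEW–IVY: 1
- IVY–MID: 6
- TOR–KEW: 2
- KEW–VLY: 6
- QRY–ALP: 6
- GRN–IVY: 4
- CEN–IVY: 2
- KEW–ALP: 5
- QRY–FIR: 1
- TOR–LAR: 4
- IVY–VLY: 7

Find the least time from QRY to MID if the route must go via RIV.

Shortest QRY→RIV: QRY–FIR–ALP–RIV = 3
Shortest RIV→MID: RIV–IVY–MID = 12
Total via RIV: 3 + 12 = 15 min.

15 min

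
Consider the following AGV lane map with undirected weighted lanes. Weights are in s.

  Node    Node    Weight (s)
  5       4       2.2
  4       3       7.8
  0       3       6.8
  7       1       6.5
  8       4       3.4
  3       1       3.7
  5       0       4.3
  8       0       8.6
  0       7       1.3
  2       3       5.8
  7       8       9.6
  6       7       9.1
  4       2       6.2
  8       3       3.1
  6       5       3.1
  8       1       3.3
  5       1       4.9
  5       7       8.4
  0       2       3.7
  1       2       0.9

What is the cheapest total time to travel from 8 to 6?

Running Dijkstra from 8:
8: 0
3: 3.1  (via 8)
1: 3.3  (via 8)
4: 3.4  (via 8)
2: 4.2  (via 1)
5: 5.6  (via 4)
0: 7.9  (via 2)
6: 8.7  (via 5)
Shortest route: 8 → 4 → 5 → 6 = 8.7 s.

8.7 s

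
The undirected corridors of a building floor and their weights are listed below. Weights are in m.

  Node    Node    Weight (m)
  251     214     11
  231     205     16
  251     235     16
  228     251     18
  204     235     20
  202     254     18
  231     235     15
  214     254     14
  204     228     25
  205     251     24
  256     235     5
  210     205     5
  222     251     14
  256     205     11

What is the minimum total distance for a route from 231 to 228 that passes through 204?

60 m

Best 231 to 204: 231–235–204 costing 35
Best 204 to 228: 204–228 costing 25
Total via 204: 35 + 25 = 60 m.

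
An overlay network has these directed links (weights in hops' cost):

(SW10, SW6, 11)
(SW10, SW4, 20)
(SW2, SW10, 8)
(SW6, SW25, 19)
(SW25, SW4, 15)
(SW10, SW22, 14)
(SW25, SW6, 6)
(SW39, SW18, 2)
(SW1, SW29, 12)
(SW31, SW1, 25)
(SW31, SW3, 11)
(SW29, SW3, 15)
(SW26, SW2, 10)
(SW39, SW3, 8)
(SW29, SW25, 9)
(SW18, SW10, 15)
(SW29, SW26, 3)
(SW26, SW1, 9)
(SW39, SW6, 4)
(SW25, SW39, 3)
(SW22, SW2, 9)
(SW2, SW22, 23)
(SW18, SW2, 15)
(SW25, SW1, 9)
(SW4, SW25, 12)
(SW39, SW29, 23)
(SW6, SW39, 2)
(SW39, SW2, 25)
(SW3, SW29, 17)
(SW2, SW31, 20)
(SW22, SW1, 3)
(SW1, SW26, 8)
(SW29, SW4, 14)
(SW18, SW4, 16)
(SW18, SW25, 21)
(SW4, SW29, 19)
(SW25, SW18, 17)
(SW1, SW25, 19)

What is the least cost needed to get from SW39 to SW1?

Enumerating some paths:
SW39–SW3–SW29–SW26–SW1: 8+17+3+9 = 37
SW39–SW18–SW25–SW1: 2+21+9 = 32
SW39–SW29–SW26–SW1: 23+3+9 = 35
SW39–SW18–SW10–SW22–SW1: 2+15+14+3 = 34
The minimum is 32 hops' cost via SW39–SW18–SW25–SW1.

32 hops' cost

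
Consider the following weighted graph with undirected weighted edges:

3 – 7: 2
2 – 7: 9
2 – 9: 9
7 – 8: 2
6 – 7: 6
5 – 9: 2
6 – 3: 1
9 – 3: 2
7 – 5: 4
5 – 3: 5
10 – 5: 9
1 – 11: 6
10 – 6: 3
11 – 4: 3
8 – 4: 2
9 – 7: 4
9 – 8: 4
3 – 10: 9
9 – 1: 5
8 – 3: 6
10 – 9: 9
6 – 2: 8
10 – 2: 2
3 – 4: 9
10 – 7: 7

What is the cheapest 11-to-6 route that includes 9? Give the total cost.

Shortest 11→9: 11–4–8–9 = 9
Shortest 9→6: 9–3–6 = 3
Total via 9: 9 + 3 = 12.

12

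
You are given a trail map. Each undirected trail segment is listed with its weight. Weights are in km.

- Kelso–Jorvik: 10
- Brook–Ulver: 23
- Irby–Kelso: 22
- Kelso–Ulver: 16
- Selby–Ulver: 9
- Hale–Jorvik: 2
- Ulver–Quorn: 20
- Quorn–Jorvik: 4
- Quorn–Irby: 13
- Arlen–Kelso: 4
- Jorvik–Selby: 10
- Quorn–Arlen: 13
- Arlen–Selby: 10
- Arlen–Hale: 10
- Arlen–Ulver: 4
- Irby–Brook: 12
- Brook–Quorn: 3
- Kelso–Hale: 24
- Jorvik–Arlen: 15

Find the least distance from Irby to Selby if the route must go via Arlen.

Shortest Irby→Arlen: Irby–Quorn–Arlen = 26
Shortest Arlen→Selby: Arlen–Selby = 10
Total via Arlen: 26 + 10 = 36 km.

36 km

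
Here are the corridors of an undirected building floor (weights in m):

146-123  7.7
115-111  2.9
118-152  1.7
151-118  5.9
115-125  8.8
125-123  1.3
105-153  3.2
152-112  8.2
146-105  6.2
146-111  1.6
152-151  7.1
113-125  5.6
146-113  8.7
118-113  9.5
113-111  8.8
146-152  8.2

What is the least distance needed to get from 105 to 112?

Settle nodes by increasing distance from 105:
105: 0
153: 3.2  (via 105)
146: 6.2  (via 105)
111: 7.8  (via 146)
115: 10.7  (via 111)
123: 13.9  (via 146)
152: 14.4  (via 146)
113: 14.9  (via 146)
125: 15.2  (via 123)
118: 16.1  (via 152)
151: 21.5  (via 152)
112: 22.6  (via 152)
Shortest route: 105 → 146 → 152 → 112 = 22.6 m.

22.6 m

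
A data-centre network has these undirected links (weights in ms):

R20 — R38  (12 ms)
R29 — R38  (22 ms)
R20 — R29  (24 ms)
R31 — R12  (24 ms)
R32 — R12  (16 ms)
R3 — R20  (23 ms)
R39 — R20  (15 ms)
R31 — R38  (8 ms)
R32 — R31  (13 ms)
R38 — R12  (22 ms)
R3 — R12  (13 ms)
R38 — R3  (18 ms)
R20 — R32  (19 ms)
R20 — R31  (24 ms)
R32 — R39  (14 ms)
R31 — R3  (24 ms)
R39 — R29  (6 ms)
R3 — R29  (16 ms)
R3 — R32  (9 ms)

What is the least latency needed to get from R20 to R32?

Compare a few routes:
R20 → R39 → R32: 15+14 = 29
R20 → R32: 19 = 19
The minimum is 19 ms via R20 → R32.

19 ms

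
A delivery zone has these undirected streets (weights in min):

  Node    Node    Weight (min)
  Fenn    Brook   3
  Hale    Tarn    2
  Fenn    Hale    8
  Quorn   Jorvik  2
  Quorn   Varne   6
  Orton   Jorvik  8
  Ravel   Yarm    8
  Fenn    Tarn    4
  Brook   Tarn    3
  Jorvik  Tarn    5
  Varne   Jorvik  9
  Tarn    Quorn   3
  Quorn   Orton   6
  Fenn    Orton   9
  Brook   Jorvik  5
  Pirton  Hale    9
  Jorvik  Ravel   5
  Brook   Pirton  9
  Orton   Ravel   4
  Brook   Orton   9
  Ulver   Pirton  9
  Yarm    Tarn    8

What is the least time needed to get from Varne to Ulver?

29 min

Shortest distances from Varne:
Varne: 0
Quorn: 6  (via Varne)
Jorvik: 8  (via Quorn)
Tarn: 9  (via Quorn)
Hale: 11  (via Tarn)
Orton: 12  (via Quorn)
Brook: 12  (via Tarn)
Ravel: 13  (via Jorvik)
Fenn: 13  (via Tarn)
Yarm: 17  (via Tarn)
Pirton: 20  (via Hale)
Ulver: 29  (via Pirton)
Shortest route: Varne–Quorn–Tarn–Hale–Pirton–Ulver = 29 min.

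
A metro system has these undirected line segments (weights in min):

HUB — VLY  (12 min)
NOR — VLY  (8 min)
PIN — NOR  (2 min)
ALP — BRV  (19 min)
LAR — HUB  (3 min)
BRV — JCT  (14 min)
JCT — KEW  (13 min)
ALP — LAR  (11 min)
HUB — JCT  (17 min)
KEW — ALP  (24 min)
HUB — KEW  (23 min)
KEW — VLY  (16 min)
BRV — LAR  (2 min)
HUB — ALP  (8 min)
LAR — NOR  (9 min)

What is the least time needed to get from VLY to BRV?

17 min

Candidate routes:
VLY–NOR–LAR–BRV: 8+9+2 = 19
VLY–HUB–LAR–BRV: 12+3+2 = 17
The minimum is 17 min via VLY–HUB–LAR–BRV.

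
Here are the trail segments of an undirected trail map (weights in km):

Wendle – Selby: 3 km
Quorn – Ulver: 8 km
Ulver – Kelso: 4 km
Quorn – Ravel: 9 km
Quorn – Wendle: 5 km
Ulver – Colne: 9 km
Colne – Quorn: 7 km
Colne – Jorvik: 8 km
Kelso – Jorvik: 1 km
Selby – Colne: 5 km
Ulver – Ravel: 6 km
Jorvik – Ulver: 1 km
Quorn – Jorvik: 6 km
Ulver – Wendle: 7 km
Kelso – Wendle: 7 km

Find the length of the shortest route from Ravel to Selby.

16 km

Compare a few routes:
Ravel - Ulver - Jorvik - Kelso - Wendle - Selby: 6+1+1+7+3 = 18
Ravel - Ulver - Wendle - Selby: 6+7+3 = 16
Ravel - Quorn - Wendle - Selby: 9+5+3 = 17
Ravel - Ulver - Kelso - Wendle - Selby: 6+4+7+3 = 20
Cheapest is Ravel - Ulver - Wendle - Selby at 16 km.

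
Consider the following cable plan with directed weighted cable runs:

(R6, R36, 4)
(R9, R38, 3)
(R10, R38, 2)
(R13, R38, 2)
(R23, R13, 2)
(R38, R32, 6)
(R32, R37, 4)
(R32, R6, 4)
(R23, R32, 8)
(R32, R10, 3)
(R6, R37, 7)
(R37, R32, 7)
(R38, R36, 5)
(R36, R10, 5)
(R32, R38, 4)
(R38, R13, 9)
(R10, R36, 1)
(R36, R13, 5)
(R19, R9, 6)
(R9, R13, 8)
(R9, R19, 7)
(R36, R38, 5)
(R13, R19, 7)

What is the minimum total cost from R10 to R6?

12

Settle nodes by increasing distance from R10:
R10: 0
R36: 1  (via R10)
R38: 2  (via R10)
R13: 6  (via R36)
R32: 8  (via R38)
R37: 12  (via R32)
R6: 12  (via R32)
Shortest route: R10–R38–R32–R6 = 12.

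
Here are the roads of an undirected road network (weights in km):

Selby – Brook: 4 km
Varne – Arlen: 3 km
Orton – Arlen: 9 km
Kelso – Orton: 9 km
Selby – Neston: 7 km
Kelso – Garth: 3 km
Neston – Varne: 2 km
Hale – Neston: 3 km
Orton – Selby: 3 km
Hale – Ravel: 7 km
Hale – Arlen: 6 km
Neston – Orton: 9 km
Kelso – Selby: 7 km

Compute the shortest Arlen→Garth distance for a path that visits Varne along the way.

22 km

Shortest Arlen→Varne: Arlen → Varne = 3
Best Varne to Garth: Varne → Neston → Selby → Kelso → Garth costing 19
Total via Varne: 3 + 19 = 22 km.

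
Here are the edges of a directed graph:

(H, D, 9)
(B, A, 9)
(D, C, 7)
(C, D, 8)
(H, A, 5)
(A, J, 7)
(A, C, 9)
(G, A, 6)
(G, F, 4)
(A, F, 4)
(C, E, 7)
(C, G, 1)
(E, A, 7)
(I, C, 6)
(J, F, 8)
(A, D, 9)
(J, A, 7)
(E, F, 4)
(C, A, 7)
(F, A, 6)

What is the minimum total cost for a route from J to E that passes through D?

Best J to D: J → A → D costing 16
Best D to E: D → C → E costing 14
Total via D: 16 + 14 = 30.

30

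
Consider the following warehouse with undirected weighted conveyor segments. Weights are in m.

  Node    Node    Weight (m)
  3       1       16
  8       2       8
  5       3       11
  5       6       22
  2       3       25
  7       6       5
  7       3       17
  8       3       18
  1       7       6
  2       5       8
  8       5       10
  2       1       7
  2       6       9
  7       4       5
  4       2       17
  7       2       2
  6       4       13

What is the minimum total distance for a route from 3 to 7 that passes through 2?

Best 3 to 2: 3–5–2 costing 19
Best 2 to 7: 2–7 costing 2
Total via 2: 19 + 2 = 21 m.

21 m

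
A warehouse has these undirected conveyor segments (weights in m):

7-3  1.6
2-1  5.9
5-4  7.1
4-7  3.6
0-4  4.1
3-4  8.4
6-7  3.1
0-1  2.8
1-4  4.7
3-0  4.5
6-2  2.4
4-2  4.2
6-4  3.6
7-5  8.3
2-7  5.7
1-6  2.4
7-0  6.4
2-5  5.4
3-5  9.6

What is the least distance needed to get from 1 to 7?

Enumerating some paths:
1 → 6 → 7: 2.4+3.1 = 5.5
1 → 4 → 7: 4.7+3.6 = 8.3
The minimum is 5.5 m via 1 → 6 → 7.

5.5 m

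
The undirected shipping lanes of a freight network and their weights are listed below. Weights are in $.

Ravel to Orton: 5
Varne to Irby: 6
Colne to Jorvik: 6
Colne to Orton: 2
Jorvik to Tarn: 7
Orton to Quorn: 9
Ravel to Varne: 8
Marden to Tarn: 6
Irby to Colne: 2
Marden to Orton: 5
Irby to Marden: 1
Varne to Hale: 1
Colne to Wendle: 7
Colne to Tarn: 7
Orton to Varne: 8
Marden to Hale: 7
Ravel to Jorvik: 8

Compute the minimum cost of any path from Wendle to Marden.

$10

Shortest distances from Wendle:
Wendle: 0
Colne: 7  (via Wendle)
Irby: 9  (via Colne)
Orton: 9  (via Colne)
Marden: 10  (via Irby)
Shortest route: Wendle → Colne → Irby → Marden = $10.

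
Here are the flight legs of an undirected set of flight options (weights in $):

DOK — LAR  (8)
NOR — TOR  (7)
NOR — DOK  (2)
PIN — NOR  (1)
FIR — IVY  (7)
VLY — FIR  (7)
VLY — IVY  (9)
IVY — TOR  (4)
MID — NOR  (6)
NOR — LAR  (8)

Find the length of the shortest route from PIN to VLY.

Shortest distances from PIN:
PIN: 0
NOR: 1  (via PIN)
DOK: 3  (via NOR)
MID: 7  (via NOR)
TOR: 8  (via NOR)
LAR: 9  (via NOR)
IVY: 12  (via TOR)
FIR: 19  (via IVY)
VLY: 21  (via IVY)
Shortest route: PIN–NOR–TOR–IVY–VLY = $21.

$21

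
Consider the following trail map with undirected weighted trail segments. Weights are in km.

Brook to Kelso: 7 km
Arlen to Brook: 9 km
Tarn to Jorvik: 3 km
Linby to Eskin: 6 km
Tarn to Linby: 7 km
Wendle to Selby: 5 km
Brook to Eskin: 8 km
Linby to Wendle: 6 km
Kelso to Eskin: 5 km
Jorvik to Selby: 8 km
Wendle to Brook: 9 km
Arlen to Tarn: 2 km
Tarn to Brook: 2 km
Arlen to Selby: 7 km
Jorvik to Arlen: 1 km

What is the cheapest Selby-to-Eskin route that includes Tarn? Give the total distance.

Best Selby to Tarn: Selby–Arlen–Tarn costing 9
Best Tarn to Eskin: Tarn–Brook–Eskin costing 10
Total via Tarn: 9 + 10 = 19 km.

19 km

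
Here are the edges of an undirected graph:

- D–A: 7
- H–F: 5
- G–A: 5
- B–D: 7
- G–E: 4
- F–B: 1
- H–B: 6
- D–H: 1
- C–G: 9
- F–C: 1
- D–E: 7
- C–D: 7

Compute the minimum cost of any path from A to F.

13

Running Dijkstra from A:
A: 0
G: 5  (via A)
D: 7  (via A)
H: 8  (via D)
E: 9  (via G)
F: 13  (via H)
Shortest route: A–D–H–F = 13.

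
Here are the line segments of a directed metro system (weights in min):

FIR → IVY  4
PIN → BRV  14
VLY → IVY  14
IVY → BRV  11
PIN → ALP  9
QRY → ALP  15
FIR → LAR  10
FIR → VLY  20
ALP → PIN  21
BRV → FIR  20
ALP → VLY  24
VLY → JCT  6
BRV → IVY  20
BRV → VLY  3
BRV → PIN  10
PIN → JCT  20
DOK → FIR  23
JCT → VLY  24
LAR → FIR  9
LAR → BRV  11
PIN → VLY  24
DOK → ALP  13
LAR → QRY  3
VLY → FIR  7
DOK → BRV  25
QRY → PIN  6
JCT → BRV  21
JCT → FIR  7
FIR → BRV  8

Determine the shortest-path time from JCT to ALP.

Enumerating some paths:
JCT - FIR - BRV - PIN - ALP: 7+8+10+9 = 34
JCT - FIR - LAR - QRY - ALP: 7+10+3+15 = 35
JCT - FIR - LAR - QRY - PIN - ALP: 7+10+3+6+9 = 35
The minimum is 34 min via JCT - FIR - BRV - PIN - ALP.

34 min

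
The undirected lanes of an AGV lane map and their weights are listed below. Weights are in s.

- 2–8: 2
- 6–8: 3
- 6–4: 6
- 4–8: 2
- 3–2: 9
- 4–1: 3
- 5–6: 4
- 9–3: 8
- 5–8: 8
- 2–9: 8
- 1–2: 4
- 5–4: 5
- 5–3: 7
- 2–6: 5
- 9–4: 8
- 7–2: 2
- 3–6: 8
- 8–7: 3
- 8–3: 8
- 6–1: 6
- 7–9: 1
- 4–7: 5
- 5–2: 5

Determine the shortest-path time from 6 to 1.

Settle nodes by increasing distance from 6:
6: 0
8: 3  (via 6)
5: 4  (via 6)
2: 5  (via 6)
4: 5  (via 8)
1: 6  (via 6)
Shortest route: 6 → 1 = 6 s.

6 s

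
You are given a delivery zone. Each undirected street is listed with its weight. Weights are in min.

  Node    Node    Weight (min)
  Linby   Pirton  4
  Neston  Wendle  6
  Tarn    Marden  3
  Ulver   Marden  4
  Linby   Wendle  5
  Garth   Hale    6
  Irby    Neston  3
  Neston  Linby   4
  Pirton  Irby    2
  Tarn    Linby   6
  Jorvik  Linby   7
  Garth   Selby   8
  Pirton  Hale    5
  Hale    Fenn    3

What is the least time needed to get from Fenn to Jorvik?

19 min

Shortest distances from Fenn:
Fenn: 0
Hale: 3  (via Fenn)
Pirton: 8  (via Hale)
Garth: 9  (via Hale)
Irby: 10  (via Pirton)
Linby: 12  (via Pirton)
Neston: 13  (via Irby)
Wendle: 17  (via Linby)
Selby: 17  (via Garth)
Tarn: 18  (via Linby)
Jorvik: 19  (via Linby)
Shortest route: Fenn → Hale → Pirton → Linby → Jorvik = 19 min.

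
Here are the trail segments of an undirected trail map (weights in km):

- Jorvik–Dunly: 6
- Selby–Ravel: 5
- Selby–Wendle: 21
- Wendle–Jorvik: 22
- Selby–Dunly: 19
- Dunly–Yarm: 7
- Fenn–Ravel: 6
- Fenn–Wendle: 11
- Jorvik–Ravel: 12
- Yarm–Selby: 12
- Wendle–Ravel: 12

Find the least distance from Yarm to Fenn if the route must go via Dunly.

31 km

Best Yarm to Dunly: Yarm → Dunly costing 7
Shortest Dunly→Fenn: Dunly → Jorvik → Ravel → Fenn = 24
Total via Dunly: 7 + 24 = 31 km.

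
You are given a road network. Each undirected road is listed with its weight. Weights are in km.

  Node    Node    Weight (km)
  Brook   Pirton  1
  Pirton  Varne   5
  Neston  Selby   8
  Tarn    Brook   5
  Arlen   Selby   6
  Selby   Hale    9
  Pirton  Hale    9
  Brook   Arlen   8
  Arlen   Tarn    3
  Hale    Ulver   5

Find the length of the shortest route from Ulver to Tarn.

20 km

Running Dijkstra from Ulver:
Ulver: 0
Hale: 5  (via Ulver)
Pirton: 14  (via Hale)
Selby: 14  (via Hale)
Brook: 15  (via Pirton)
Varne: 19  (via Pirton)
Tarn: 20  (via Brook)
Shortest route: Ulver → Hale → Pirton → Brook → Tarn = 20 km.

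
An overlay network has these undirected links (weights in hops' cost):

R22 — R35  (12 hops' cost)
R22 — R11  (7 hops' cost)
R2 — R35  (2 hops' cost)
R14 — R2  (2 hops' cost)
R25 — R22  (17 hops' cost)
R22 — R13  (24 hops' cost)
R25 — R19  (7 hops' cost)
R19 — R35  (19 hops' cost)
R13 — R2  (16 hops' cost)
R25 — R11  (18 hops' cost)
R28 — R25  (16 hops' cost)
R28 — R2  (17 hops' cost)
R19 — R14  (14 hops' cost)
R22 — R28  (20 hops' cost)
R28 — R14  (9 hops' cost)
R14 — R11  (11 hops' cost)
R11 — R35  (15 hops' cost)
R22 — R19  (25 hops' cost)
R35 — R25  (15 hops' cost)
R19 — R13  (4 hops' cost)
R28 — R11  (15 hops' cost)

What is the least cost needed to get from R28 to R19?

23 hops' cost

Running Dijkstra from R28:
R28: 0
R14: 9  (via R28)
R2: 11  (via R14)
R35: 13  (via R2)
R11: 15  (via R28)
R25: 16  (via R28)
R22: 20  (via R28)
R19: 23  (via R14)
Shortest route: R28 → R14 → R19 = 23 hops' cost.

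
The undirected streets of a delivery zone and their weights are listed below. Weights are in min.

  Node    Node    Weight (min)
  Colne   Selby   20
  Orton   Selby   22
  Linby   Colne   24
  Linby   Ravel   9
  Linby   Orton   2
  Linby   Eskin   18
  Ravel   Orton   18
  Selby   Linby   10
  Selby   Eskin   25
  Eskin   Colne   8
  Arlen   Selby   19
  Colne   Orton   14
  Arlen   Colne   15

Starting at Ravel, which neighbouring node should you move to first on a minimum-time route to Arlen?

Candidate routes:
Ravel - Linby - Colne - Arlen: 9+24+15 = 48
Ravel - Linby - Selby - Arlen: 9+10+19 = 38
Ravel - Orton - Colne - Arlen: 18+14+15 = 47
Ravel - Linby - Orton - Colne - Arlen: 9+2+14+15 = 40
Cheapest is Ravel - Linby - Selby - Arlen at 38 min.
So from Ravel the first move is to Linby.

Linby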